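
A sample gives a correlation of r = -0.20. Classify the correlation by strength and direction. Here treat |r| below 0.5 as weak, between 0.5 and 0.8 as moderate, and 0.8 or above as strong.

weak negative

r = -0.20 < 0 so the relationship is negative.
|r| = 0.20, which falls in the weak range.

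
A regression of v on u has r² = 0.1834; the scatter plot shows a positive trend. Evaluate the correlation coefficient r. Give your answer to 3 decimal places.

0.428

|r| = √0.1834 = 0.428
The association is positive, so r = 0.428.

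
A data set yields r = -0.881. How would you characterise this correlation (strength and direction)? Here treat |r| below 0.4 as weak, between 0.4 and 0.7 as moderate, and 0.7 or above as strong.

r = -0.881 < 0 so the relationship is negative.
|r| = 0.881, which falls in the strong range.

strong negative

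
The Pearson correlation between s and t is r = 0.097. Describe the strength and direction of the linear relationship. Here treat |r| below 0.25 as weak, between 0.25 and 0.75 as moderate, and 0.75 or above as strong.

r = 0.097 > 0 so the relationship is positive.
|r| = 0.097, which falls in the weak range.

weak positive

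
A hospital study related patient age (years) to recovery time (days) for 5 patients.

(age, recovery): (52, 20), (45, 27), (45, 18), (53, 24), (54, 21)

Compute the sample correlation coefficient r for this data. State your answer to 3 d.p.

n = 5, Σx = 249, Σy = 110, Σx² = 12479, Σy² = 2470, Σxy = 5471
nΣxy − ΣxΣy = 27355 − 27390 = -35
nΣx² − (Σx)² = 62395 − 62001 = 394; nΣy² − (Σy)² = 12350 − 12100 = 250
r = -35 / √(394 × 250) = -35 / 313.8471 ≈ -0.112

-0.112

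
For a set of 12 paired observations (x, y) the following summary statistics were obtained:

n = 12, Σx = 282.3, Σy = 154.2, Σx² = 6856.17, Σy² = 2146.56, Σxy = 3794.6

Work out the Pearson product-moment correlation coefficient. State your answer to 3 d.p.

0.887

r = (nΣxy − ΣxΣy) / √[(nΣx² − (Σx)²)(nΣy² − (Σy)²)]
Numerator: 12×3794.6 − 282.3×154.2 = 2004.54
Denominator: √[(82274.04 − 79693.29)(25758.72 − 23777.64)] = √[2580.75 × 1981.08] = 2261.1219
r = 2004.54 / 2261.1219 ≈ 0.887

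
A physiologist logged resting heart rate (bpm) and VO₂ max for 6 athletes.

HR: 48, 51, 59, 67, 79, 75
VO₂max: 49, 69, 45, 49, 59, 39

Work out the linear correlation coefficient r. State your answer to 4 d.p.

n = 6, Σx = 379, Σy = 310, Σx² = 24741, Σy² = 16590, Σxy = 19395
nΣxy − ΣxΣy = 116370 − 117490 = -1120
nΣx² − (Σx)² = 148446 − 143641 = 4805; nΣy² − (Σy)² = 99540 − 96100 = 3440
r = -1120 / √(4805 × 3440) = -1120 / 4065.6119 ≈ -0.2755

-0.2755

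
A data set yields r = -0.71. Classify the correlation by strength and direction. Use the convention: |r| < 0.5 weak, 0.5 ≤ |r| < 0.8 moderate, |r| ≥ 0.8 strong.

r = -0.71 < 0 so the relationship is negative.
|r| = 0.71, which falls in the moderate range.

moderate negative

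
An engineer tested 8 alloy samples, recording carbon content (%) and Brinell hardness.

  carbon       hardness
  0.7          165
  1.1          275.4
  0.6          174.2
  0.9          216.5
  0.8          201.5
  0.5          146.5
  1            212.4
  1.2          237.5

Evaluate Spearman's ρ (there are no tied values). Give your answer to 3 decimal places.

0.929

Rank carbon: 3, 7, 2, 5, 4, 1, 6, 8
Rank hardness: 2, 8, 3, 6, 4, 1, 5, 7
d = rank(carbon) − rank(hardness): 1, -1, -1, -1, 0, 0, 1, 1; Σd² = 6
ρ = 1 − 6Σd² / [n(n²−1)] = 1 − 6×6 / (8×63) = 1 − 36/504 ≈ 0.929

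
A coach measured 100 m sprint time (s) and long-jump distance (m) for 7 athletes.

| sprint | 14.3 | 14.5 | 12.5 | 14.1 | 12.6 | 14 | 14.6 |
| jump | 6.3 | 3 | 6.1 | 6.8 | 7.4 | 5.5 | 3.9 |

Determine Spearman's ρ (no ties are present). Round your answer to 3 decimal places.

-0.571

Rank sprint: 5, 6, 1, 4, 2, 3, 7
Rank jump: 5, 1, 4, 6, 7, 3, 2
d = rank(sprint) − rank(jump): 0, 5, -3, -2, -5, 0, 5; Σd² = 88
ρ = 1 − 6Σd² / [n(n²−1)] = 1 − 6×88 / (7×48) = 1 − 528/336 ≈ -0.571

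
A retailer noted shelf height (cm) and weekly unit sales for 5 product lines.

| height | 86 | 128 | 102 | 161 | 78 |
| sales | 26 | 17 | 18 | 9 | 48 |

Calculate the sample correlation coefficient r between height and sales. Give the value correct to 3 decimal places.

-0.821

n = 5, Σx = 555, Σy = 118, Σx² = 66189, Σy² = 3674, Σxy = 11441
nΣxy − ΣxΣy = 57205 − 65490 = -8285
nΣx² − (Σx)² = 330945 − 308025 = 22920; nΣy² − (Σy)² = 18370 − 13924 = 4446
r = -8285 / √(22920 × 4446) = -8285 / 10094.6679 ≈ -0.821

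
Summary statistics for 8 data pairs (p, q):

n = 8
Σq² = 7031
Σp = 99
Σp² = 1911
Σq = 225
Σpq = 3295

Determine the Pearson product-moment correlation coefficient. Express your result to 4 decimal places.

0.7354

r = (nΣpq − ΣpΣq) / √[(nΣp² − (Σp)²)(nΣq² − (Σq)²)]
Numerator: 8×3295 − 99×225 = 4085
Denominator: √[(15288 − 9801)(56248 − 50625)] = √[5487 × 5623] = 5554.5838
r = 4085 / 5554.5838 ≈ 0.7354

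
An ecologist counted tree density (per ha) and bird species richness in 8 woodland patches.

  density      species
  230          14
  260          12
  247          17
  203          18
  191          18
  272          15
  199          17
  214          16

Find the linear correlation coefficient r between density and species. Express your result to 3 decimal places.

-0.702

n = 8, Σx = 1816, Σy = 127, Σx² = 418580, Σy² = 2047, Σxy = 28518
nΣxy − ΣxΣy = 228144 − 230632 = -2488
nΣx² − (Σx)² = 3348640 − 3297856 = 50784; nΣy² − (Σy)² = 16376 − 16129 = 247
r = -2488 / √(50784 × 247) = -2488 / 3541.7013 ≈ -0.702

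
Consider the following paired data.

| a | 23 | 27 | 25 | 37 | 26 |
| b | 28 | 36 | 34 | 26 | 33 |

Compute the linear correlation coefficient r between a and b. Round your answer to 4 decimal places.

n = 5, Σa = 138, Σb = 157, Σa² = 3928, Σb² = 5001, Σab = 4286
nΣab − ΣaΣb = 21430 − 21666 = -236
nΣa² − (Σa)² = 19640 − 19044 = 596; nΣb² − (Σb)² = 25005 − 24649 = 356
r = -236 / √(596 × 356) = -236 / 460.6257 ≈ -0.5123

-0.5123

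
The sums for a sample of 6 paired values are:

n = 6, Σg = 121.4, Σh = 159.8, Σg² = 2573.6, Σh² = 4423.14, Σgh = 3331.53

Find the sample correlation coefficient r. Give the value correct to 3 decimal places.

r = (nΣgh − ΣgΣh) / √[(nΣg² − (Σg)²)(nΣh² − (Σh)²)]
Numerator: 6×3331.53 − 121.4×159.8 = 589.46
Denominator: √[(15441.6 − 14737.96)(26538.84 − 25536.04)] = √[703.64 × 1002.8] = 840.0061
r = 589.46 / 840.0061 ≈ 0.702

0.702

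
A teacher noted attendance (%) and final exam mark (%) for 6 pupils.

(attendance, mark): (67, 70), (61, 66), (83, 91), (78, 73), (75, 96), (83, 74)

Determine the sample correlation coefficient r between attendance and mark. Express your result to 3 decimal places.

0.536

n = 6, Σx = 447, Σy = 470, Σx² = 33697, Σy² = 37558, Σxy = 35305
nΣxy − ΣxΣy = 211830 − 210090 = 1740
nΣx² − (Σx)² = 202182 − 199809 = 2373; nΣy² − (Σy)² = 225348 − 220900 = 4448
r = 1740 / √(2373 × 4448) = 1740 / 3248.8620 ≈ 0.536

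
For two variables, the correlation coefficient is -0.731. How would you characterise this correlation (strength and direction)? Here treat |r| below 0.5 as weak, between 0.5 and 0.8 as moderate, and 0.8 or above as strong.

moderate negative

r = -0.731 < 0 so the relationship is negative.
|r| = 0.731, which falls in the moderate range.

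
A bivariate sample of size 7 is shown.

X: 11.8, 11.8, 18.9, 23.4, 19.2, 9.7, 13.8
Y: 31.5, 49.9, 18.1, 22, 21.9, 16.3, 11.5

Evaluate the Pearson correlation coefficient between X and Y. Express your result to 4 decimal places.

n = 7, ΣX = 108.6, ΣY = 171.2, ΣX² = 1836.42, ΣY² = 5171.42, ΣXY = 2554.7
nΣXY − ΣXΣY = 17882.9 − 18592.32 = -709.42
nΣX² − (ΣX)² = 12854.94 − 11793.96 = 1060.98; nΣY² − (ΣY)² = 36199.94 − 29309.44 = 6890.5
r = -709.42 / √(1060.98 × 6890.5) = -709.42 / 2703.8274 ≈ -0.2624

-0.2624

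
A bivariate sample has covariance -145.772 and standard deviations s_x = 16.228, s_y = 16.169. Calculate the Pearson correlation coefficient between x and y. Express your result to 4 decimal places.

r = Cov(x,y) / (s_x · s_y) = -145.772 / (16.228 × 16.169)
  = -145.772 / 262.3905 ≈ -0.5556

-0.5556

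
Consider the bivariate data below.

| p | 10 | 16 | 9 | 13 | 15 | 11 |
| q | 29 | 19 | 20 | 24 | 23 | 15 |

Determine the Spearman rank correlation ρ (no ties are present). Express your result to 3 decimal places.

-0.200

Rank p: 2, 6, 1, 4, 5, 3
Rank q: 6, 2, 3, 5, 4, 1
d = rank(p) − rank(q): -4, 4, -2, -1, 1, 2; Σd² = 42
ρ = 1 − 6Σd² / [n(n²−1)] = 1 − 6×42 / (6×35) = 1 − 252/210 ≈ -0.200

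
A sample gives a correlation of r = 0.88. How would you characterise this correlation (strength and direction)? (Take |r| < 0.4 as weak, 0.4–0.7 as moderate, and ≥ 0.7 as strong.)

r = 0.88 > 0 so the relationship is positive.
|r| = 0.88, which falls in the strong range.

strong positive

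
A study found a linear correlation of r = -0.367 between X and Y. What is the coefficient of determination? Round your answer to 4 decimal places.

r² = (-0.367)² = 0.1347

0.1347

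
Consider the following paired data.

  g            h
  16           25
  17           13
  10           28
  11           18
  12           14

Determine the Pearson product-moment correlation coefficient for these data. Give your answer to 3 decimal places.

-0.321

n = 5, Σg = 66, Σh = 98, Σg² = 910, Σh² = 2098, Σgh = 1267
nΣgh − ΣgΣh = 6335 − 6468 = -133
nΣg² − (Σg)² = 4550 − 4356 = 194; nΣh² − (Σh)² = 10490 − 9604 = 886
r = -133 / √(194 × 886) = -133 / 414.5890 ≈ -0.321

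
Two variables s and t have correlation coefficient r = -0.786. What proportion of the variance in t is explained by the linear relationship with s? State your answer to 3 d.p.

0.618

r² = (-0.786)² = 0.618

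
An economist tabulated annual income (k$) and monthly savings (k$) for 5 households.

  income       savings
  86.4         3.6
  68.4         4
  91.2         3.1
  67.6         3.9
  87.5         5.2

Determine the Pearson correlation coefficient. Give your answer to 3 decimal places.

n = 5, Σx = 401.1, Σy = 19.8, Σx² = 32686.97, Σy² = 80.82, Σxy = 1586
nΣxy − ΣxΣy = 7930 − 7941.78 = -11.78
nΣx² − (Σx)² = 163434.85 − 160881.21 = 2553.64; nΣy² − (Σy)² = 404.1 − 392.04 = 12.06
r = -11.78 / √(2553.64 × 12.06) = -11.78 / 175.4905 ≈ -0.067

-0.067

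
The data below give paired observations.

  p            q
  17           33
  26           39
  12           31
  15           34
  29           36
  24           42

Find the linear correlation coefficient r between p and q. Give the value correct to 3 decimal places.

0.736

n = 6, Σp = 123, Σq = 215, Σp² = 2751, Σq² = 7787, Σpq = 4509
nΣpq − ΣpΣq = 27054 − 26445 = 609
nΣp² − (Σp)² = 16506 − 15129 = 1377; nΣq² − (Σq)² = 46722 − 46225 = 497
r = 609 / √(1377 × 497) = 609 / 827.2660 ≈ 0.736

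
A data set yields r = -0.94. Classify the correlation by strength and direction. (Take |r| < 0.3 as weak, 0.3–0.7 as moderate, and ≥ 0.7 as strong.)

strong negative

r = -0.94 < 0 so the relationship is negative.
|r| = 0.94, which falls in the strong range.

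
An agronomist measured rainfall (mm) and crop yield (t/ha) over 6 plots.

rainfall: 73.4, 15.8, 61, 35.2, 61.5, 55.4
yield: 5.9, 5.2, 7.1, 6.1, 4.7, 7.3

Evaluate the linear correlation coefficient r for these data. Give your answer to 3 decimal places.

0.256

n = 6, Σx = 302.3, Σy = 36.3, Σx² = 17448.65, Σy² = 224.85, Σxy = 1856.51
nΣxy − ΣxΣy = 11139.06 − 10973.49 = 165.57
nΣx² − (Σx)² = 104691.9 − 91385.29 = 13306.61; nΣy² − (Σy)² = 1349.1 − 1317.69 = 31.41
r = 165.57 / √(13306.61 × 31.41) = 165.57 / 646.4987 ≈ 0.256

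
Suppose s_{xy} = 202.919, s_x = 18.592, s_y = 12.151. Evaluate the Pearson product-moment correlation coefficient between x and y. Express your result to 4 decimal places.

0.8982

r = Cov(x,y) / (s_x · s_y) = 202.919 / (18.592 × 12.151)
  = 202.919 / 225.9114 ≈ 0.8982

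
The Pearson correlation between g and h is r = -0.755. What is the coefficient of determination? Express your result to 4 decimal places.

r² = (-0.755)² = 0.5700

0.5700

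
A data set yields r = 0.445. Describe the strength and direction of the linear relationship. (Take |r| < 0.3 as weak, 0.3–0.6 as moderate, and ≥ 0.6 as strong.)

moderate positive

r = 0.445 > 0 so the relationship is positive.
|r| = 0.445, which falls in the moderate range.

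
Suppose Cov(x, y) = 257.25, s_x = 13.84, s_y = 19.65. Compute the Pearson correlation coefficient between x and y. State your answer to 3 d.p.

r = Cov(x,y) / (s_x · s_y) = 257.25 / (13.84 × 19.65)
  = 257.25 / 271.9560 ≈ 0.946

0.946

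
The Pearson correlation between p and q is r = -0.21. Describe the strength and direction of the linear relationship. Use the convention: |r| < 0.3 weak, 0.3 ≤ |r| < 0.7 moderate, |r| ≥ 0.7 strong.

weak negative

r = -0.21 < 0 so the relationship is negative.
|r| = 0.21, which falls in the weak range.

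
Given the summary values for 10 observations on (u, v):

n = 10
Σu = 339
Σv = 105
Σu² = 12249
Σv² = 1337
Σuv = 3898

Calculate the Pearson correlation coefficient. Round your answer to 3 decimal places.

r = (nΣuv − ΣuΣv) / √[(nΣu² − (Σu)²)(nΣv² − (Σv)²)]
Numerator: 10×3898 − 339×105 = 3385
Denominator: √[(122490 − 114921)(13370 − 11025)] = √[7569 × 2345] = 4212.9924
r = 3385 / 4212.9924 ≈ 0.803

0.803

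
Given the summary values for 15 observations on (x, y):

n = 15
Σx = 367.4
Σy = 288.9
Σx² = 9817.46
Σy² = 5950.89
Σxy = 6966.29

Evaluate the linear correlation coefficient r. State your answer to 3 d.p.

r = (nΣxy − ΣxΣy) / √[(nΣx² − (Σx)²)(nΣy² − (Σy)²)]
Numerator: 15×6966.29 − 367.4×288.9 = -1647.51
Denominator: √[(147261.9 − 134982.76)(89263.35 − 83463.21)] = √[12279.14 × 5800.14] = 8439.2376
r = -1647.51 / 8439.2376 ≈ -0.195

-0.195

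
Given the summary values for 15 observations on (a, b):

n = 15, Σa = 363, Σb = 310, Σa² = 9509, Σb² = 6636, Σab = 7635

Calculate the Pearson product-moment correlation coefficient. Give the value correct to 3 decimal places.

0.326

r = (nΣab − ΣaΣb) / √[(nΣa² − (Σa)²)(nΣb² − (Σb)²)]
Numerator: 15×7635 − 363×310 = 1995
Denominator: √[(142635 − 131769)(99540 − 96100)] = √[10866 × 3440] = 6113.8400
r = 1995 / 6113.8400 ≈ 0.326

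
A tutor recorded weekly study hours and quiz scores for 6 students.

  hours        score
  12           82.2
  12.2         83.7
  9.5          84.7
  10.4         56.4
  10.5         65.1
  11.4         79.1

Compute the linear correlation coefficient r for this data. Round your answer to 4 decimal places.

n = 6, Σx = 66, Σy = 451.2, Σx² = 731.46, Σy² = 34612.4, Σxy = 4984.04
nΣxy − ΣxΣy = 29904.24 − 29779.2 = 125.04
nΣx² − (Σx)² = 4388.76 − 4356 = 32.76; nΣy² − (Σy)² = 207674.4 − 203581.44 = 4092.96
r = 125.04 / √(32.76 × 4092.96) = 125.04 / 366.1767 ≈ 0.3415

0.3415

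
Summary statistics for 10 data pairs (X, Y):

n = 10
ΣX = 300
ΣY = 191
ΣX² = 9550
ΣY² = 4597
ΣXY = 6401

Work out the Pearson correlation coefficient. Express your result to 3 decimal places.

r = (nΣXY − ΣXΣY) / √[(nΣX² − (ΣX)²)(nΣY² − (ΣY)²)]
Numerator: 10×6401 − 300×191 = 6710
Denominator: √[(95500 − 90000)(45970 − 36481)] = √[5500 × 9489] = 7224.2301
r = 6710 / 7224.2301 ≈ 0.929

0.929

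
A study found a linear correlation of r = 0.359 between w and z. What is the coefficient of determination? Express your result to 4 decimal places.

0.1289

r² = (0.359)² = 0.1289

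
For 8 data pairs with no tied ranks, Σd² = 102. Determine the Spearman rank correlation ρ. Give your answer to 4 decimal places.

-0.2143

ρ = 1 − 6Σd² / [n(n²−1)] = 1 − 6×102 / (8×63)
  = 1 − 612/504 = 1 − 1.21429 ≈ -0.2143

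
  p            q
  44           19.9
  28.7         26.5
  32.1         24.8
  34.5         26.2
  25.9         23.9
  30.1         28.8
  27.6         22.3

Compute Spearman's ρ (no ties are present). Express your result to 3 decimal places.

Rank p: 7, 3, 5, 6, 1, 4, 2
Rank q: 1, 6, 4, 5, 3, 7, 2
d = rank(p) − rank(q): 6, -3, 1, 1, -2, -3, 0; Σd² = 60
ρ = 1 − 6Σd² / [n(n²−1)] = 1 − 6×60 / (7×48) = 1 − 360/336 ≈ -0.071

-0.071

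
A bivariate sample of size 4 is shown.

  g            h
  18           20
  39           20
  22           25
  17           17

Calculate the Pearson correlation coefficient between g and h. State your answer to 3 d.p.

0.108

n = 4, Σg = 96, Σh = 82, Σg² = 2618, Σh² = 1714, Σgh = 1979
nΣgh − ΣgΣh = 7916 − 7872 = 44
nΣg² − (Σg)² = 10472 − 9216 = 1256; nΣh² − (Σh)² = 6856 − 6724 = 132
r = 44 / √(1256 × 132) = 44 / 407.1756 ≈ 0.108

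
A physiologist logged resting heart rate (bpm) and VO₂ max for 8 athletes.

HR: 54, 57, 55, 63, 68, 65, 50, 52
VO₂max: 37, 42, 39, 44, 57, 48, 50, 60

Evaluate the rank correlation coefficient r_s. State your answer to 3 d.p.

0.024

Rank HR: 3, 5, 4, 6, 8, 7, 1, 2
Rank VO₂max: 1, 3, 2, 4, 7, 5, 6, 8
d = rank(HR) − rank(VO₂max): 2, 2, 2, 2, 1, 2, -5, -6; Σd² = 82
ρ = 1 − 6Σd² / [n(n²−1)] = 1 − 6×82 / (8×63) = 1 − 492/504 ≈ 0.024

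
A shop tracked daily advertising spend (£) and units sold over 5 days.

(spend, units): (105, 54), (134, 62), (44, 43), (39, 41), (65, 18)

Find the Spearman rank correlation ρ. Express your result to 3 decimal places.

Rank spend: 4, 5, 2, 1, 3
Rank units: 4, 5, 3, 2, 1
d = rank(spend) − rank(units): 0, 0, -1, -1, 2; Σd² = 6
ρ = 1 − 6Σd² / [n(n²−1)] = 1 − 6×6 / (5×24) = 1 − 36/120 ≈ 0.700

0.700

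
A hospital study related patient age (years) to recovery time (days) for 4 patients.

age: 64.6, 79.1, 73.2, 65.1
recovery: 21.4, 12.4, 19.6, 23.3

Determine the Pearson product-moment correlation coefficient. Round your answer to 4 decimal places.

n = 4, Σx = 282, Σy = 76.7, Σx² = 20026.22, Σy² = 1538.77, Σxy = 5314.83
nΣxy − ΣxΣy = 21259.32 − 21629.4 = -370.08
nΣx² − (Σx)² = 80104.88 − 79524 = 580.88; nΣy² − (Σy)² = 6155.08 − 5882.89 = 272.19
r = -370.08 / √(580.88 × 272.19) = -370.08 / 397.6301 ≈ -0.9307

-0.9307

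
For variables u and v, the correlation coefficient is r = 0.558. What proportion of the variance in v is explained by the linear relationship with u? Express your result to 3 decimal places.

r² = (0.558)² = 0.311

0.311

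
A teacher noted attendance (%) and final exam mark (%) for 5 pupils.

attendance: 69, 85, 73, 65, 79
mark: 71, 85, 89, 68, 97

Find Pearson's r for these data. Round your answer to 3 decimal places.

n = 5, Σx = 371, Σy = 410, Σx² = 27781, Σy² = 34220, Σxy = 30704
nΣxy − ΣxΣy = 153520 − 152110 = 1410
nΣx² − (Σx)² = 138905 − 137641 = 1264; nΣy² − (Σy)² = 171100 − 168100 = 3000
r = 1410 / √(1264 × 3000) = 1410 / 1947.3058 ≈ 0.724

0.724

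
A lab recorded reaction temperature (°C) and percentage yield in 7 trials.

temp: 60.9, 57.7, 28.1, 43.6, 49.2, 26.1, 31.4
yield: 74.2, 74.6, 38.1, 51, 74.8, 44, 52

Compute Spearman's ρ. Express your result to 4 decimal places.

0.7857

Rank temp: 7, 6, 2, 4, 5, 1, 3
Rank yield: 5, 6, 1, 3, 7, 2, 4
d = rank(temp) − rank(yield): 2, 0, 1, 1, -2, -1, -1; Σd² = 12
ρ = 1 − 6Σd² / [n(n²−1)] = 1 − 6×12 / (7×48) = 1 − 72/336 ≈ 0.7857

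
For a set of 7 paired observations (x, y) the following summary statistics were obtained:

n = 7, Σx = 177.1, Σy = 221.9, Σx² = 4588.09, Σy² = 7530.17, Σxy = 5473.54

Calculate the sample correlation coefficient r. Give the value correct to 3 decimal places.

-0.609

r = (nΣxy − ΣxΣy) / √[(nΣx² − (Σx)²)(nΣy² − (Σy)²)]
Numerator: 7×5473.54 − 177.1×221.9 = -983.71
Denominator: √[(32116.63 − 31364.41)(52711.19 − 49239.61)] = √[752.22 × 3471.58] = 1615.9802
r = -983.71 / 1615.9802 ≈ -0.609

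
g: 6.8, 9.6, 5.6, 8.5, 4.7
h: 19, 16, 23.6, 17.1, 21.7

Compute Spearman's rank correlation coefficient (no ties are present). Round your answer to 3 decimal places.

-0.900

Rank g: 3, 5, 2, 4, 1
Rank h: 3, 1, 5, 2, 4
d = rank(g) − rank(h): 0, 4, -3, 2, -3; Σd² = 38
ρ = 1 − 6Σd² / [n(n²−1)] = 1 − 6×38 / (5×24) = 1 − 228/120 ≈ -0.900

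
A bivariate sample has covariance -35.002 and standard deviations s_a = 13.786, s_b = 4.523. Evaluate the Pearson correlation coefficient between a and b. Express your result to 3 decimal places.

r = Cov(a,b) / (s_a · s_b) = -35.002 / (13.786 × 4.523)
  = -35.002 / 62.3541 ≈ -0.561

-0.561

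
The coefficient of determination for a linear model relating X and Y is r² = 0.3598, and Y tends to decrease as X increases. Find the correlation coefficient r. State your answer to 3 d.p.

|r| = √0.3598 = 0.600
The association is negative, so r = −0.600.

-0.600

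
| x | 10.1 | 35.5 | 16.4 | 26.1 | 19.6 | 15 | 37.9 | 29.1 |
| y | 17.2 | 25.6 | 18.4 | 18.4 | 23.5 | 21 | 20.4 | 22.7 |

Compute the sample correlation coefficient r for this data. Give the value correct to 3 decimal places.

0.537

n = 8, Σx = 189.7, Σy = 167.2, Σx² = 5204.81, Σy² = 3553.02, Σxy = 4073.85
nΣxy − ΣxΣy = 32590.8 − 31717.84 = 872.96
nΣx² − (Σx)² = 41638.48 − 35986.09 = 5652.39; nΣy² − (Σy)² = 28424.16 − 27955.84 = 468.32
r = 872.96 / √(5652.39 × 468.32) = 872.96 / 1626.9995 ≈ 0.537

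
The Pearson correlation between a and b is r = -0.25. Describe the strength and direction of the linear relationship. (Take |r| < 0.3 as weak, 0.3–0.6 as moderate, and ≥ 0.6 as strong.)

r = -0.25 < 0 so the relationship is negative.
|r| = 0.25, which falls in the weak range.

weak negative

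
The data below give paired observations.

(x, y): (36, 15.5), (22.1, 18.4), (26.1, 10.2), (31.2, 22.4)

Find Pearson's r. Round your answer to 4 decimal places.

0.1204

n = 4, Σx = 115.4, Σy = 66.5, Σx² = 3439.06, Σy² = 1184.61, Σxy = 1929.74
nΣxy − ΣxΣy = 7718.96 − 7674.1 = 44.86
nΣx² − (Σx)² = 13756.24 − 13317.16 = 439.08; nΣy² − (Σy)² = 4738.44 − 4422.25 = 316.19
r = 44.86 / √(439.08 × 316.19) = 44.86 / 372.6026 ≈ 0.1204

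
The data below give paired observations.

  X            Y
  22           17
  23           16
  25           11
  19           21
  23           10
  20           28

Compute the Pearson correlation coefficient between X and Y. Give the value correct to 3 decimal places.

-0.820

n = 6, ΣX = 132, ΣY = 103, ΣX² = 2928, ΣY² = 1991, ΣXY = 2206
nΣXY − ΣXΣY = 13236 − 13596 = -360
nΣX² − (ΣX)² = 17568 − 17424 = 144; nΣY² − (ΣY)² = 11946 − 10609 = 1337
r = -360 / √(144 × 1337) = -360 / 438.7801 ≈ -0.820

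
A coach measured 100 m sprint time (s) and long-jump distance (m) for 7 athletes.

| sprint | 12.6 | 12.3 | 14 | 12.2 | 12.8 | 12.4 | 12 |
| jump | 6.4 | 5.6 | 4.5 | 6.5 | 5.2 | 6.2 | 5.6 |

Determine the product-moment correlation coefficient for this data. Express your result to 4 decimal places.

-0.7382

n = 7, Σx = 88.3, Σy = 40, Σx² = 1116.49, Σy² = 231.66, Σxy = 502.46
nΣxy − ΣxΣy = 3517.22 − 3532 = -14.78
nΣx² − (Σx)² = 7815.43 − 7796.89 = 18.54; nΣy² − (Σy)² = 1621.62 − 1600 = 21.62
r = -14.78 / √(18.54 × 21.62) = -14.78 / 20.0209 ≈ -0.7382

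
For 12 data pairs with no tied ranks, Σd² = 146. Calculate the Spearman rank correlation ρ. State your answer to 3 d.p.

0.490

ρ = 1 − 6Σd² / [n(n²−1)] = 1 − 6×146 / (12×143)
  = 1 − 876/1716 = 1 − 0.5105 ≈ 0.490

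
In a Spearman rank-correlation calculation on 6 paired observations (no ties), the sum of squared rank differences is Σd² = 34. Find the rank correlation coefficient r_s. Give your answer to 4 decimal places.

ρ = 1 − 6Σd² / [n(n²−1)] = 1 − 6×34 / (6×35)
  = 1 − 204/210 = 1 − 0.97143 ≈ 0.0286

0.0286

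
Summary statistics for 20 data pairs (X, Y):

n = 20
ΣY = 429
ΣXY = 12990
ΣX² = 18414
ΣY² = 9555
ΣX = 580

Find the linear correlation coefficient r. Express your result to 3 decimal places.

0.732

r = (nΣXY − ΣXΣY) / √[(nΣX² − (ΣX)²)(nΣY² − (ΣY)²)]
Numerator: 20×12990 − 580×429 = 10980
Denominator: √[(368280 − 336400)(191100 − 184041)] = √[31880 × 7059] = 15001.3639
r = 10980 / 15001.3639 ≈ 0.732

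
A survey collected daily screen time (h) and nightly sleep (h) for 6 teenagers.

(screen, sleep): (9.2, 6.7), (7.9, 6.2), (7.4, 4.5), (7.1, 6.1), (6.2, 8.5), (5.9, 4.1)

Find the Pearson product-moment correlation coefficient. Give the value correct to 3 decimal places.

n = 6, Σx = 43.7, Σy = 36.1, Σx² = 325.47, Σy² = 229.85, Σxy = 264.12
nΣxy − ΣxΣy = 1584.72 − 1577.57 = 7.15
nΣx² − (Σx)² = 1952.82 − 1909.69 = 43.13; nΣy² − (Σy)² = 1379.1 − 1303.21 = 75.89
r = 7.15 / √(43.13 × 75.89) = 7.15 / 57.2113 ≈ 0.125

0.125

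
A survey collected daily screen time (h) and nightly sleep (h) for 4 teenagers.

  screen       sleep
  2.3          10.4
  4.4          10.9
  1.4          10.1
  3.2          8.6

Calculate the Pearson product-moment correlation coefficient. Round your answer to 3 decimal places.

n = 4, Σx = 11.3, Σy = 40, Σx² = 36.85, Σy² = 402.94, Σxy = 113.54
nΣxy − ΣxΣy = 454.16 − 452 = 2.16
nΣx² − (Σx)² = 147.4 − 127.69 = 19.71; nΣy² − (Σy)² = 1611.76 − 1600 = 11.76
r = 2.16 / √(19.71 × 11.76) = 2.16 / 15.2246 ≈ 0.142

0.142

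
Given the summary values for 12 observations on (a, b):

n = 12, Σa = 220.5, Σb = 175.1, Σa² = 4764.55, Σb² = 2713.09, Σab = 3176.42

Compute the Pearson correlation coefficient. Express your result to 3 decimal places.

-0.122

r = (nΣab − ΣaΣb) / √[(nΣa² − (Σa)²)(nΣb² − (Σb)²)]
Numerator: 12×3176.42 − 220.5×175.1 = -492.51
Denominator: √[(57174.6 − 48620.25)(32557.08 − 30660.01)] = √[8554.35 × 1897.07] = 4028.4241
r = -492.51 / 4028.4241 ≈ -0.122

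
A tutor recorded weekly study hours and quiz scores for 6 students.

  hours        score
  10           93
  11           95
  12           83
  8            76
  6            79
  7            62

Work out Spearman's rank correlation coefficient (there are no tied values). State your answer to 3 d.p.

0.657

Rank hours: 4, 5, 6, 3, 1, 2
Rank score: 5, 6, 4, 2, 3, 1
d = rank(hours) − rank(score): -1, -1, 2, 1, -2, 1; Σd² = 12
ρ = 1 − 6Σd² / [n(n²−1)] = 1 − 6×12 / (6×35) = 1 − 72/210 ≈ 0.657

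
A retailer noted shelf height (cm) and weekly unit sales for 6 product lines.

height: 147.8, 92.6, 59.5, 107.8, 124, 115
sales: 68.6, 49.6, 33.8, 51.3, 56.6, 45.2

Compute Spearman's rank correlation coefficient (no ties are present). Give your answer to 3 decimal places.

0.829

Rank height: 6, 2, 1, 3, 5, 4
Rank sales: 6, 3, 1, 4, 5, 2
d = rank(height) − rank(sales): 0, -1, 0, -1, 0, 2; Σd² = 6
ρ = 1 − 6Σd² / [n(n²−1)] = 1 − 6×6 / (6×35) = 1 − 36/210 ≈ 0.829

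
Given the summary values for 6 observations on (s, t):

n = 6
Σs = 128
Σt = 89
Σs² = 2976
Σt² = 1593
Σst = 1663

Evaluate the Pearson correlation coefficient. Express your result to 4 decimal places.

r = (nΣst − ΣsΣt) / √[(nΣs² − (Σs)²)(nΣt² − (Σt)²)]
Numerator: 6×1663 − 128×89 = -1414
Denominator: √[(17856 − 16384)(9558 − 7921)] = √[1472 × 1637] = 1552.3092
r = -1414 / 1552.3092 ≈ -0.9109

-0.9109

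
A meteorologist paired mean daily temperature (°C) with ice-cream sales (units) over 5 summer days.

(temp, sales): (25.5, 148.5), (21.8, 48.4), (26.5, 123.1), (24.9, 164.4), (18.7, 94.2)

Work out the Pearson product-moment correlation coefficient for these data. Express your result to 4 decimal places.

n = 5, Σx = 117.4, Σy = 578.6, Σx² = 2797.44, Σy² = 75449.42, Σxy = 13959.12
nΣxy − ΣxΣy = 69795.6 − 67927.64 = 1867.96
nΣx² − (Σx)² = 13987.2 − 13782.76 = 204.44; nΣy² − (Σy)² = 377247.1 − 334777.96 = 42469.14
r = 1867.96 / √(204.44 × 42469.14) = 1867.96 / 2946.5897 ≈ 0.6339

0.6339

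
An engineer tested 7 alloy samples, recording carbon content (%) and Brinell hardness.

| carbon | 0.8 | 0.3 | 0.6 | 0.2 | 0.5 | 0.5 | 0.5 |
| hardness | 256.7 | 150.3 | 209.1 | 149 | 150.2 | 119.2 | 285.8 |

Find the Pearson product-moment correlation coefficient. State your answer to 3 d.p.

n = 7, Σx = 3.4, Σy = 1320.3, Σx² = 1.88, Σy² = 272859.11, Σxy = 683.31
nΣxy − ΣxΣy = 4783.17 − 4489.02 = 294.15
nΣx² − (Σx)² = 13.16 − 11.56 = 1.6; nΣy² − (Σy)² = 1910013.77 − 1743192.09 = 166821.68
r = 294.15 / √(1.6 × 166821.68) = 294.15 / 516.6379 ≈ 0.569

0.569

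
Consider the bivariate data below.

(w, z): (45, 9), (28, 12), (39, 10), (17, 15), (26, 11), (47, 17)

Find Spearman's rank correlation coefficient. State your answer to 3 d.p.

Rank w: 5, 3, 4, 1, 2, 6
Rank z: 1, 4, 2, 5, 3, 6
d = rank(w) − rank(z): 4, -1, 2, -4, -1, 0; Σd² = 38
ρ = 1 − 6Σd² / [n(n²−1)] = 1 − 6×38 / (6×35) = 1 − 228/210 ≈ -0.086

-0.086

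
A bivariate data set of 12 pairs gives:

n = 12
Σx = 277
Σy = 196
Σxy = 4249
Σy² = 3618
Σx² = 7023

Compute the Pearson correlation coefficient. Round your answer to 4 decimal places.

r = (nΣxy − ΣxΣy) / √[(nΣx² − (Σx)²)(nΣy² − (Σy)²)]
Numerator: 12×4249 − 277×196 = -3304
Denominator: √[(84276 − 76729)(43416 − 38416)] = √[7547 × 5000] = 6142.8821
r = -3304 / 6142.8821 ≈ -0.5379

-0.5379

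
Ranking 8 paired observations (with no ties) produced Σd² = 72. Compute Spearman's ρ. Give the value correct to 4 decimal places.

0.1429

ρ = 1 − 6Σd² / [n(n²−1)] = 1 − 6×72 / (8×63)
  = 1 − 432/504 = 1 − 0.85714 ≈ 0.1429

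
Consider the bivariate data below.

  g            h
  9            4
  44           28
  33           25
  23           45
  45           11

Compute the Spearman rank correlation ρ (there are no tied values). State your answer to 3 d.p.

0.100

Rank g: 1, 4, 3, 2, 5
Rank h: 1, 4, 3, 5, 2
d = rank(g) − rank(h): 0, 0, 0, -3, 3; Σd² = 18
ρ = 1 − 6Σd² / [n(n²−1)] = 1 − 6×18 / (5×24) = 1 − 108/120 ≈ 0.100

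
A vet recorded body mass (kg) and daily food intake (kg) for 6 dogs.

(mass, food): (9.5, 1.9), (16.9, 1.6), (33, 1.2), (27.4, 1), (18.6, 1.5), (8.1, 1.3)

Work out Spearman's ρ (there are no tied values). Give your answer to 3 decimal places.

-0.600

Rank mass: 2, 3, 6, 5, 4, 1
Rank food: 6, 5, 2, 1, 4, 3
d = rank(mass) − rank(food): -4, -2, 4, 4, 0, -2; Σd² = 56
ρ = 1 − 6Σd² / [n(n²−1)] = 1 − 6×56 / (6×35) = 1 − 336/210 ≈ -0.600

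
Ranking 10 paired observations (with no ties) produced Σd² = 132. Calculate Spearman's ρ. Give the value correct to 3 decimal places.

0.200

ρ = 1 − 6Σd² / [n(n²−1)] = 1 − 6×132 / (10×99)
  = 1 − 792/990 = 1 − 0.8000 ≈ 0.200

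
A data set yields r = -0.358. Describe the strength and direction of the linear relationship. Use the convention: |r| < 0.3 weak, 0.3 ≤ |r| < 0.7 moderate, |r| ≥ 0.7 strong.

r = -0.358 < 0 so the relationship is negative.
|r| = 0.358, which falls in the moderate range.

moderate negative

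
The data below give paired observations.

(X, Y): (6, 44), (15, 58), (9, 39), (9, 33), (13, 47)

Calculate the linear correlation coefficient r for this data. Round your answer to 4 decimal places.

0.7059

n = 5, ΣX = 52, ΣY = 221, ΣX² = 592, ΣY² = 10119, ΣXY = 2393
nΣXY − ΣXΣY = 11965 − 11492 = 473
nΣX² − (ΣX)² = 2960 − 2704 = 256; nΣY² − (ΣY)² = 50595 − 48841 = 1754
r = 473 / √(256 × 1754) = 473 / 670.0925 ≈ 0.7059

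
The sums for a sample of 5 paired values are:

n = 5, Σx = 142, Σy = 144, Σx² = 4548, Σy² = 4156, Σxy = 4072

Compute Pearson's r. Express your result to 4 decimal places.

r = (nΣxy − ΣxΣy) / √[(nΣx² − (Σx)²)(nΣy² − (Σy)²)]
Numerator: 5×4072 − 142×144 = -88
Denominator: √[(22740 − 20164)(20780 − 20736)] = √[2576 × 44] = 336.6660
r = -88 / 336.6660 ≈ -0.2614

-0.2614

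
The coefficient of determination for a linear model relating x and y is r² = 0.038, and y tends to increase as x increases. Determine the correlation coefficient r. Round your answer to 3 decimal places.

0.195

|r| = √0.038 = 0.195
The association is positive, so r = 0.195.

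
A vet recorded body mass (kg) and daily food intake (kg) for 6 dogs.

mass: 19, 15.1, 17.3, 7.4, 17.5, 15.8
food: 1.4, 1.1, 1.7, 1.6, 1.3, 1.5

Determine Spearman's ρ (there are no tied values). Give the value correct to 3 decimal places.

-0.143

Rank mass: 6, 2, 4, 1, 5, 3
Rank food: 3, 1, 6, 5, 2, 4
d = rank(mass) − rank(food): 3, 1, -2, -4, 3, -1; Σd² = 40
ρ = 1 − 6Σd² / [n(n²−1)] = 1 − 6×40 / (6×35) = 1 − 240/210 ≈ -0.143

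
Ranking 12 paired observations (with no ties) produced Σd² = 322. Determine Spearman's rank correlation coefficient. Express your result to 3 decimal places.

-0.126

ρ = 1 − 6Σd² / [n(n²−1)] = 1 − 6×322 / (12×143)
  = 1 − 1932/1716 = 1 − 1.1259 ≈ -0.126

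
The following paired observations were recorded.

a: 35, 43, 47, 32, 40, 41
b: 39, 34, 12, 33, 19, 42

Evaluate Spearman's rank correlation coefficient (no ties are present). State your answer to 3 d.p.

Rank a: 2, 5, 6, 1, 3, 4
Rank b: 5, 4, 1, 3, 2, 6
d = rank(a) − rank(b): -3, 1, 5, -2, 1, -2; Σd² = 44
ρ = 1 − 6Σd² / [n(n²−1)] = 1 − 6×44 / (6×35) = 1 − 264/210 ≈ -0.257

-0.257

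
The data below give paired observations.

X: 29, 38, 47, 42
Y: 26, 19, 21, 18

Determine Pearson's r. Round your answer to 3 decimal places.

-0.701

n = 4, ΣX = 156, ΣY = 84, ΣX² = 6258, ΣY² = 1802, ΣXY = 3219
nΣXY − ΣXΣY = 12876 − 13104 = -228
nΣX² − (ΣX)² = 25032 − 24336 = 696; nΣY² − (ΣY)² = 7208 − 7056 = 152
r = -228 / √(696 × 152) = -228 / 325.2568 ≈ -0.701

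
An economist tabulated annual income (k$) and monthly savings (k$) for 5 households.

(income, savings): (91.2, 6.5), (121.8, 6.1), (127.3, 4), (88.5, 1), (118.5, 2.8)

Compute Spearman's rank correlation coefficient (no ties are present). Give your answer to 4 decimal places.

0.3000

Rank income: 2, 4, 5, 1, 3
Rank savings: 5, 4, 3, 1, 2
d = rank(income) − rank(savings): -3, 0, 2, 0, 1; Σd² = 14
ρ = 1 − 6Σd² / [n(n²−1)] = 1 − 6×14 / (5×24) = 1 − 84/120 ≈ 0.3000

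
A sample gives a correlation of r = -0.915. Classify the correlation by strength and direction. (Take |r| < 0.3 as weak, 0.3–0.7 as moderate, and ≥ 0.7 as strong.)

strong negative

r = -0.915 < 0 so the relationship is negative.
|r| = 0.915, which falls in the strong range.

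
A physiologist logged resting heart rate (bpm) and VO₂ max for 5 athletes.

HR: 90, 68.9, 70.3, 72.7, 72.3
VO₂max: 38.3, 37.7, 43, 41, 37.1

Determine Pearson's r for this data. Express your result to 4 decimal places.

n = 5, Σx = 374.2, Σy = 197.1, Σx² = 28301.88, Σy² = 7794.59, Σxy = 14730.46
nΣxy − ΣxΣy = 73652.3 − 73754.82 = -102.52
nΣx² − (Σx)² = 141509.4 − 140025.64 = 1483.76; nΣy² − (Σy)² = 38972.95 − 38848.41 = 124.54
r = -102.52 / √(1483.76 × 124.54) = -102.52 / 429.8691 ≈ -0.2385

-0.2385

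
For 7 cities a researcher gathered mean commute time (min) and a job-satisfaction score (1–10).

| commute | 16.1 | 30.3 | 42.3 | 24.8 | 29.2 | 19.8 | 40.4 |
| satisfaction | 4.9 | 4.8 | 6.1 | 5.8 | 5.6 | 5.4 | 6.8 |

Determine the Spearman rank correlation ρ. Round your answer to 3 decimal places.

Rank commute: 1, 5, 7, 3, 4, 2, 6
Rank satisfaction: 2, 1, 6, 5, 4, 3, 7
d = rank(commute) − rank(satisfaction): -1, 4, 1, -2, 0, -1, -1; Σd² = 24
ρ = 1 − 6Σd² / [n(n²−1)] = 1 − 6×24 / (7×48) = 1 − 144/336 ≈ 0.571

0.571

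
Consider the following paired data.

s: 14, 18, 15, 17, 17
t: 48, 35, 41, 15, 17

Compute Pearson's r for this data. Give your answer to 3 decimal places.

-0.688

n = 5, Σs = 81, Σt = 156, Σs² = 1323, Σt² = 5724, Σst = 2461
nΣst − ΣsΣt = 12305 − 12636 = -331
nΣs² − (Σs)² = 6615 − 6561 = 54; nΣt² − (Σt)² = 28620 − 24336 = 4284
r = -331 / √(54 × 4284) = -331 / 480.9740 ≈ -0.688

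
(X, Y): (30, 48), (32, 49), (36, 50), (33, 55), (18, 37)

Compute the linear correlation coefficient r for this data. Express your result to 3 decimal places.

0.909

n = 5, ΣX = 149, ΣY = 239, ΣX² = 4633, ΣY² = 11599, ΣXY = 7289
nΣXY − ΣXΣY = 36445 − 35611 = 834
nΣX² − (ΣX)² = 23165 − 22201 = 964; nΣY² − (ΣY)² = 57995 − 57121 = 874
r = 834 / √(964 × 874) = 834 / 917.8976 ≈ 0.909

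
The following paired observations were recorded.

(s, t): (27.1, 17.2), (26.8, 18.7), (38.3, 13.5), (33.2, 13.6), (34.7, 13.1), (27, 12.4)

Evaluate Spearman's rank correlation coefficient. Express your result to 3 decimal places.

Rank s: 3, 1, 6, 4, 5, 2
Rank t: 5, 6, 3, 4, 2, 1
d = rank(s) − rank(t): -2, -5, 3, 0, 3, 1; Σd² = 48
ρ = 1 − 6Σd² / [n(n²−1)] = 1 − 6×48 / (6×35) = 1 − 288/210 ≈ -0.371

-0.371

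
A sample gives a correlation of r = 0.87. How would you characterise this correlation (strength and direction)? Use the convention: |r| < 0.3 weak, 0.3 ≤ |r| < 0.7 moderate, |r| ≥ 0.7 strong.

strong positive

r = 0.87 > 0 so the relationship is positive.
|r| = 0.87, which falls in the strong range.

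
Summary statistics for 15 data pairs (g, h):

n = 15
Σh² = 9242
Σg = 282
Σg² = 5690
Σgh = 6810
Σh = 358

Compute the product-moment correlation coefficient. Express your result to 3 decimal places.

r = (nΣgh − ΣgΣh) / √[(nΣg² − (Σg)²)(nΣh² − (Σh)²)]
Numerator: 15×6810 − 282×358 = 1194
Denominator: √[(85350 − 79524)(138630 − 128164)] = √[5826 × 10466] = 7808.6437
r = 1194 / 7808.6437 ≈ 0.153

0.153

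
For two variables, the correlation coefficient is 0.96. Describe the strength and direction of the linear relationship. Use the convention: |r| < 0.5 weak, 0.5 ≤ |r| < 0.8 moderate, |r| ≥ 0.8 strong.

strong positive

r = 0.96 > 0 so the relationship is positive.
|r| = 0.96, which falls in the strong range.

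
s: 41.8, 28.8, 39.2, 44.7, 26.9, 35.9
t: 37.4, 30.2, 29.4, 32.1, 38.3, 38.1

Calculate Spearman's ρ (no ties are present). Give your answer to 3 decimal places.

Rank s: 5, 2, 4, 6, 1, 3
Rank t: 4, 2, 1, 3, 6, 5
d = rank(s) − rank(t): 1, 0, 3, 3, -5, -2; Σd² = 48
ρ = 1 − 6Σd² / [n(n²−1)] = 1 − 6×48 / (6×35) = 1 − 288/210 ≈ -0.371

-0.371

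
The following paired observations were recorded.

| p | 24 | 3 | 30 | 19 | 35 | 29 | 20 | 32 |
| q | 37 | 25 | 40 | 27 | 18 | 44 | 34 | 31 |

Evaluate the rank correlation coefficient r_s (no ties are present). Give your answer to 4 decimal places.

0.0714

Rank p: 4, 1, 6, 2, 8, 5, 3, 7
Rank q: 6, 2, 7, 3, 1, 8, 5, 4
d = rank(p) − rank(q): -2, -1, -1, -1, 7, -3, -2, 3; Σd² = 78
ρ = 1 − 6Σd² / [n(n²−1)] = 1 − 6×78 / (8×63) = 1 − 468/504 ≈ 0.0714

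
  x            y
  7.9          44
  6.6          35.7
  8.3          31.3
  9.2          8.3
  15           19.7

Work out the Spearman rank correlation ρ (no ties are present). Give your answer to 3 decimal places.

Rank x: 2, 1, 3, 4, 5
Rank y: 5, 4, 3, 1, 2
d = rank(x) − rank(y): -3, -3, 0, 3, 3; Σd² = 36
ρ = 1 − 6Σd² / [n(n²−1)] = 1 − 6×36 / (5×24) = 1 − 216/120 ≈ -0.800

-0.800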